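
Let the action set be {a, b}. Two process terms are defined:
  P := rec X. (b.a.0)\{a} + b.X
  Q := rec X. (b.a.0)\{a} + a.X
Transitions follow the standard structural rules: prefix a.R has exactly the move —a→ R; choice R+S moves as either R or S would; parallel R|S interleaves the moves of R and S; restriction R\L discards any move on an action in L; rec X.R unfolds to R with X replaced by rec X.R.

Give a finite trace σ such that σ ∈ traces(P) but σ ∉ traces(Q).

LTS(P): 2 reachable states
  s0 = rec X. (b.a.0)\{a} + b.X | ··b··> s0, ··b··> s1
  s1 = (a.0)\{a} | ∅
LTS(Q): 2 reachable states
  t0 = rec X. (b.a.0)\{a} + a.X | ··a··> t0, ··b··> t1
  t1 = (a.0)\{a} | ∅
Run σ = ⟨bb⟩ on P: start {s0}
  after b @ step 1: {s0, s1}
  after b @ step 2: {s0, s1}
  ✓ P
Run σ = ⟨bb⟩ on Q: start {t0}
  after b @ step 1: {t1}
  after b @ step 2: ∅ (Q stuck)

bb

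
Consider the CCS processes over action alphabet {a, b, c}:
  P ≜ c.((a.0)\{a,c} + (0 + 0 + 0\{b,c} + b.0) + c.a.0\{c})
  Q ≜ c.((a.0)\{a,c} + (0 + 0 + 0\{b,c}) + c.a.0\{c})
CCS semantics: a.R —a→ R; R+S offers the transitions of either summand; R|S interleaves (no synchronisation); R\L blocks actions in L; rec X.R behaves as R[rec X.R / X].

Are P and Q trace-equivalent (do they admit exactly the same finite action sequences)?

traces(P) ≠ traces(Q) — witness ⟨cb⟩

Reachable graph of P (5 states):
  m0 = c.((a.0)\{a,c} + (0 + 0 + 0\{b,c} + b.0) + c.a.0\{c}) | —c→ m1
  m1 = (a.0)\{a,c} + (0 + 0 + 0\{b,c} + b.0) + c.a.0\{c} | —b→ m2, —c→ m3
  m2 = 0 | deadlocked
  m3 = a.0\{c} | —a→ m4
  m4 = 0\{c} | deadlocked
Reachable graph of Q (4 states):
  n0 = c.((a.0)\{a,c} + (0 + 0 + 0\{b,c}) + c.a.0\{c}) | —c→ n1
  n1 = (a.0)\{a,c} + (0 + 0 + 0\{b,c}) + c.a.0\{c} | —c→ n2
  n2 = a.0\{c} | —a→ n3
  n3 = 0\{c} | deadlocked
Trace ⟨cb⟩ through P, begin at {m0}:
  [1] c ⇒ {m1}
  [2] b ⇒ {m2}
  — P admits the full trace.
Trace ⟨cb⟩ through Q, begin at {n0}:
  [1] c ⇒ {n1}
  [2] b ⇒ ∅ (Q stuck)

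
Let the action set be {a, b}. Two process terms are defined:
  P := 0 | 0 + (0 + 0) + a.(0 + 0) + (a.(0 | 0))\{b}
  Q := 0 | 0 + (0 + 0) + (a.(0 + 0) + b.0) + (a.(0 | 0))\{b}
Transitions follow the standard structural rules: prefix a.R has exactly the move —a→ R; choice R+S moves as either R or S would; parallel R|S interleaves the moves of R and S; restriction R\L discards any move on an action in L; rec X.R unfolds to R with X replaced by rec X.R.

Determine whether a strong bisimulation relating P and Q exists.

P's transition system — 3 states:
  m0 = 0 | 0 + (0 + 0) + a.(0 + 0) + (a.(0 | 0))\{b} :: ··a··> m1, ··a··> m2
  m1 = (0 | 0)\{b} :: deadlocked
  m2 = 0 + 0 :: deadlocked
Q's transition system — 4 states:
  n0 = 0 | 0 + (0 + 0) + (a.(0 + 0) + b.0) + (a.(0 | 0))\{b} :: ··a··> n1, ··a··> n2, ··b··> n3
  n1 = (0 | 0)\{b} :: deadlocked
  n2 = 0 + 0 :: deadlocked
  n3 = 0 :: deadlocked
Partition-refinement fixed point:
  B0 = {m0}
  B1 = {m1, m2, n1, n2, n3}
  B2 = {n0}
m0 ∈ B0, n0 ∈ B2 → different blocks

P ≁ Q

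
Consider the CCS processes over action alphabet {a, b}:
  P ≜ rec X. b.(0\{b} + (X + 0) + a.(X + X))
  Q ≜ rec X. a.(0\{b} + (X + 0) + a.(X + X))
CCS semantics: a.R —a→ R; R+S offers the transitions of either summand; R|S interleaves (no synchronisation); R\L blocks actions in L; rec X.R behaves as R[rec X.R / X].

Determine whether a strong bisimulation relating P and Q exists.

NO

P's transition system — 3 states:
  m0 = rec X. b.(0\{b} + (X + 0) + a.(X + X)) → =b=> m1
  m1 = 0\{b} + ((rec X. b.(0\{b} + (X + 0) + a.(X + X))) + 0) + a.((rec X. b.(0\{b} + (X + 0) + a.(X + X))) + (rec X. b.(0\{b} + (X + 0) + a.(X + X)))) → =a=> m2, =b=> m1
  m2 = (rec X. b.(0\{b} + (X + 0) + a.(X + X))) + (rec X. b.(0\{b} + (X + 0) + a.(X + X))) → =b=> m1
Q's transition system — 3 states:
  n0 = rec X. a.(0\{b} + (X + 0) + a.(X + X)) → =a=> n1
  n1 = 0\{b} + ((rec X. a.(0\{b} + (X + 0) + a.(X + X))) + 0) + a.((rec X. a.(0\{b} + (X + 0) + a.(X + X))) + (rec X. a.(0\{b} + (X + 0) + a.(X + X)))) → =a=> n1, =a=> n2
  n2 = (rec X. a.(0\{b} + (X + 0) + a.(X + X))) + (rec X. a.(0\{b} + (X + 0) + a.(X + X))) → =a=> n1
Bisimilarity quotient blocks:
  B0 = {m0, m2}
  B1 = {m1}
  B2 = {n0, n1, n2}
m0 ∈ B0, n0 ∈ B2 → different blocks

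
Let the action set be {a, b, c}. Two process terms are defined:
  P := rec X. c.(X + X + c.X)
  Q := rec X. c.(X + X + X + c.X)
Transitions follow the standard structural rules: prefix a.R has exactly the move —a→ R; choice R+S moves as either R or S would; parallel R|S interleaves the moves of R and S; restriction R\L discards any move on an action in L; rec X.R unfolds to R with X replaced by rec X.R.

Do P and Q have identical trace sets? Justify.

LTS(P): 2 reachable states
  m0 = rec X. c.(X + X + c.X) has moves -c-> m1
  m1 = (rec X. c.(X + X + c.X)) + (rec X. c.(X + X + c.X)) + c.(rec X. c.(X + X + c.X)) has moves -c-> m0, -c-> m1
LTS(Q): 2 reachable states
  n0 = rec X. c.(X + X + X + c.X) has moves -c-> n1
  n1 = (rec X. c.(X + X + X + c.X)) + (rec X. c.(X + X + X + c.X)) + (rec X. c.(X + X + X + c.X)) + c.(rec X. c.(X + X + X + c.X)) has moves -c-> n0, -c-> n1
Coarsest stable partition (strong bisimilarity classes):
  B0 = {m0, m1, n0, n1}
m0 ∈ B0, n0 ∈ B0 → same block
Bisimilar ⇒ trace-equivalent.

YES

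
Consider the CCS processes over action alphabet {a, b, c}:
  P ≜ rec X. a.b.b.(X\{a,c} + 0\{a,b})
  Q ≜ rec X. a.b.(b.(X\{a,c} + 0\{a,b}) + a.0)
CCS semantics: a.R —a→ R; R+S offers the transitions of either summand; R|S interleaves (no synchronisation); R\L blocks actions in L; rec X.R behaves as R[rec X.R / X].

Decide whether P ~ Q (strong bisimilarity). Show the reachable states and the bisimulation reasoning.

NO

Reachable graph of P (4 states):
  m0 = rec X. a.b.b.(X\{a,c} + 0\{a,b}) :: --a--▸ m1
  m1 = b.b.((rec X. a.b.b.(X\{a,c} + 0\{a,b}))\{a,c} + 0\{a,b}) :: --b--▸ m2
  m2 = b.((rec X. a.b.b.(X\{a,c} + 0\{a,b}))\{a,c} + 0\{a,b}) :: --b--▸ m3
  m3 = (rec X. a.b.b.(X\{a,c} + 0\{a,b}))\{a,c} + 0\{a,b} :: (no moves)
Reachable graph of Q (5 states):
  n0 = rec X. a.b.(b.(X\{a,c} + 0\{a,b}) + a.0) :: --a--▸ n1
  n1 = b.(b.((rec X. a.b.(b.(X\{a,c} + 0\{a,b}) + a.0))\{a,c} + 0\{a,b}) + a.0) :: --b--▸ n2
  n2 = b.((rec X. a.b.(b.(X\{a,c} + 0\{a,b}) + a.0))\{a,c} + 0\{a,b}) + a.0 :: --a--▸ n3, --b--▸ n4
  n3 = 0 :: (no moves)
  n4 = (rec X. a.b.(b.(X\{a,c} + 0\{a,b}) + a.0))\{a,c} + 0\{a,b} :: (no moves)
Bisimilarity quotient blocks:
  B0 = {m0}
  B1 = {m1}
  B2 = {m2}
  B3 = {m3, n3, n4}
  B4 = {n0}
  B5 = {n1}
  B6 = {n2}
m0 ∈ B0, n0 ∈ B4 → different blocks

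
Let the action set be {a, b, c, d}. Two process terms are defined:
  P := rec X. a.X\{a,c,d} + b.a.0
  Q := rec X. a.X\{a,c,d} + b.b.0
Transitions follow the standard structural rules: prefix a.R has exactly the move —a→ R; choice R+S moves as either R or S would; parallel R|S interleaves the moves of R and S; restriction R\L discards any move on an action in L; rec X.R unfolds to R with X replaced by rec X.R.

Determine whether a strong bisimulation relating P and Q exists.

Reachable graph of P (5 states):
  m0 = rec X. a.X\{a,c,d} + b.a.0 :: —a→ m1, —b→ m2
  m1 = (rec X. a.X\{a,c,d} + b.a.0)\{a,c,d} :: —b→ m3
  m2 = a.0 :: —a→ m4
  m3 = (a.0)\{a,c,d} :: (no moves)
  m4 = 0 :: (no moves)
Reachable graph of Q (6 states):
  n0 = rec X. a.X\{a,c,d} + b.b.0 :: —a→ n1, —b→ n2
  n1 = (rec X. a.X\{a,c,d} + b.b.0)\{a,c,d} :: —b→ n3
  n2 = b.0 :: —b→ n4
  n3 = (b.0)\{a,c,d} :: —b→ n5
  n4 = 0 :: (no moves)
  n5 = 0\{a,c,d} :: (no moves)
Partition-refinement fixed point:
  B0 = {m0}
  B1 = {m2}
  B2 = {m3, m4, n4, n5}
  B3 = {m1, n2, n3}
  B4 = {n0}
  B5 = {n1}
m0 ∈ B0, n0 ∈ B4 → different blocks

NO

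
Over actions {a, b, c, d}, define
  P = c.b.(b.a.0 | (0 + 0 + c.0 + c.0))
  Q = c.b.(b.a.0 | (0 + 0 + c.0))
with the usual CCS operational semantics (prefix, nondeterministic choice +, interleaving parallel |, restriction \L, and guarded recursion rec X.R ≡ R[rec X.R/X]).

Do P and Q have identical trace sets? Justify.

Reachable graph of P (8 states):
  m0 = c.b.(b.a.0 | (0 + 0 + c.0 + c.0)) → --c--▸ m1
  m1 = b.(b.a.0 | (0 + 0 + c.0 + c.0)) → --b--▸ m2
  m2 = b.a.0 | (0 + 0 + c.0 + c.0) → --b--▸ m3, --c--▸ m4
  m3 = a.0 | (0 + 0 + c.0 + c.0) → --a--▸ m5, --c--▸ m6
  m4 = b.a.0 | 0 → --b--▸ m6
  m5 = 0 | (0 + 0 + c.0 + c.0) → --c--▸ m7
  m6 = a.0 | 0 → --a--▸ m7
  m7 = 0 | 0 → (no moves)
Reachable graph of Q (8 states):
  n0 = c.b.(b.a.0 | (0 + 0 + c.0)) → --c--▸ n1
  n1 = b.(b.a.0 | (0 + 0 + c.0)) → --b--▸ n2
  n2 = b.a.0 | (0 + 0 + c.0) → --b--▸ n3, --c--▸ n4
  n3 = a.0 | (0 + 0 + c.0) → --a--▸ n5, --c--▸ n6
  n4 = b.a.0 | 0 → --b--▸ n6
  n5 = 0 | (0 + 0 + c.0) → --c--▸ n7
  n6 = a.0 | 0 → --a--▸ n7
  n7 = 0 | 0 → (no moves)
Bisimilarity quotient blocks:
  B0 = {m0, n0}
  B1 = {m1, n1}
  B2 = {m2, n2}
  B3 = {m4, n4}
  B4 = {m6, n6}
  B5 = {m7, n7}
  B6 = {m3, n3}
  B7 = {m5, n5}
m0 ∈ B0, n0 ∈ B0 → same block
Bisimilar ⇒ trace-equivalent.

traces(P) = traces(Q)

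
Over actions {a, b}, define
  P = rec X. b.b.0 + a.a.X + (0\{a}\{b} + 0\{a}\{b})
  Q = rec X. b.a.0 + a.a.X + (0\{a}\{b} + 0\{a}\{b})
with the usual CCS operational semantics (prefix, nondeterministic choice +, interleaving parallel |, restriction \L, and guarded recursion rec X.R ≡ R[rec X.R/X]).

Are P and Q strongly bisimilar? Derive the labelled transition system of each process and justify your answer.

NO

P's transition system — 4 states:
  m0 = rec X. b.b.0 + a.a.X + (0\{a}\{b} + 0\{a}\{b}) | =a=> m1, =b=> m2
  m1 = a.(rec X. b.b.0 + a.a.X + (0\{a}\{b} + 0\{a}\{b})) | =a=> m0
  m2 = b.0 | =b=> m3
  m3 = 0 | deadlocked
Q's transition system — 4 states:
  n0 = rec X. b.a.0 + a.a.X + (0\{a}\{b} + 0\{a}\{b}) | =a=> n1, =b=> n2
  n1 = a.(rec X. b.a.0 + a.a.X + (0\{a}\{b} + 0\{a}\{b})) | =a=> n0
  n2 = a.0 | =a=> n3
  n3 = 0 | deadlocked
Bisimilarity quotient blocks:
  B0 = {m0}
  B1 = {m1}
  B2 = {m2}
  B3 = {m3, n3}
  B4 = {n0}
  B5 = {n1}
  B6 = {n2}
m0 ∈ B0, n0 ∈ B4 → different blocks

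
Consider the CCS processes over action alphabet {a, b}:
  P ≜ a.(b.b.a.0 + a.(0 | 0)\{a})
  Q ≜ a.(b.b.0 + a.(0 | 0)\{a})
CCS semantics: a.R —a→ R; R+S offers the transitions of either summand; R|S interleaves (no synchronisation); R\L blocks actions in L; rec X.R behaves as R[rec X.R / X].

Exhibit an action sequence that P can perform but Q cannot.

abba

P's transition system — 6 states:
  m0 = a.(b.b.a.0 + a.(0 | 0)\{a}) has moves =a=> m1
  m1 = b.b.a.0 + a.(0 | 0)\{a} has moves =a=> m2, =b=> m3
  m2 = (0 | 0)\{a} has moves stopped
  m3 = b.a.0 has moves =b=> m4
  m4 = a.0 has moves =a=> m5
  m5 = 0 has moves stopped
Q's transition system — 5 states:
  n0 = a.(b.b.0 + a.(0 | 0)\{a}) has moves =a=> n1
  n1 = b.b.0 + a.(0 | 0)\{a} has moves =a=> n2, =b=> n3
  n2 = (0 | 0)\{a} has moves stopped
  n3 = b.0 has moves =b=> n4
  n4 = 0 has moves stopped
Executing abba from P (initial set {m0}):
  after a @ step 1: {m1}
  after b @ step 2: {m3}
  after b @ step 3: {m4}
  after a @ step 4: {m5}
  — P admits the full trace.
Executing abba from Q (initial set {n0}):
  after a @ step 1: {n1}
  after b @ step 2: {n3}
  after b @ step 3: {n4}
  after a @ step 4: no successor for Q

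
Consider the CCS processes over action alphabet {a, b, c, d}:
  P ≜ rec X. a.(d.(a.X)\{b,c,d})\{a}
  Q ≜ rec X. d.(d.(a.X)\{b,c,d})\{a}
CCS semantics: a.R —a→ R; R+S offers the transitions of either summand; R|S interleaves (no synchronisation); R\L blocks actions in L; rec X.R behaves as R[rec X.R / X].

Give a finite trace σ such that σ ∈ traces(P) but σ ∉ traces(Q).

a

P's transition system — 3 states:
  s0 = rec X. a.(d.(a.X)\{b,c,d})\{a} ⊢ ··a··> s1
  s1 = (d.(a.(rec X. a.(d.(a.X)\{b,c,d})\{a}))\{b,c,d})\{a} ⊢ ··d··> s2
  s2 = (a.(rec X. a.(d.(a.X)\{b,c,d})\{a}))\{b,c,d}\{a} ⊢ (no moves)
Q's transition system — 3 states:
  t0 = rec X. d.(d.(a.X)\{b,c,d})\{a} ⊢ ··d··> t1
  t1 = (d.(a.(rec X. d.(d.(a.X)\{b,c,d})\{a}))\{b,c,d})\{a} ⊢ ··d··> t2
  t2 = (a.(rec X. d.(d.(a.X)\{b,c,d})\{a}))\{b,c,d}\{a} ⊢ (no moves)
Trace ⟨a⟩ through P, begin at {s0}:
  [1] a ⇒ {s1}
  P completes σ.
Trace ⟨a⟩ through Q, begin at {t0}:
  [1] a ⇒ no successor for Q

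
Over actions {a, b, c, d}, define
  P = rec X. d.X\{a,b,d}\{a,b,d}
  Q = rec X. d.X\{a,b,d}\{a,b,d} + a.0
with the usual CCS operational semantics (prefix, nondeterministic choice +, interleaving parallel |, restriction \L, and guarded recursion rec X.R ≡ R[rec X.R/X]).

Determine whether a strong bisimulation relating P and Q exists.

not bisimilar

P's transition system — 2 states:
  p0 = rec X. d.X\{a,b,d}\{a,b,d} :: -d-> p1
  p1 = (rec X. d.X\{a,b,d}\{a,b,d})\{a,b,d}\{a,b,d} :: (no moves)
Q's transition system — 3 states:
  q0 = rec X. d.X\{a,b,d}\{a,b,d} + a.0 :: -a-> q1, -d-> q2
  q1 = 0 :: (no moves)
  q2 = (rec X. d.X\{a,b,d}\{a,b,d} + a.0)\{a,b,d}\{a,b,d} :: (no moves)
Coarsest stable partition (strong bisimilarity classes):
  B0 = {p0}
  B1 = {p1, q1, q2}
  B2 = {q0}
p0 ∈ B0, q0 ∈ B2 → different blocks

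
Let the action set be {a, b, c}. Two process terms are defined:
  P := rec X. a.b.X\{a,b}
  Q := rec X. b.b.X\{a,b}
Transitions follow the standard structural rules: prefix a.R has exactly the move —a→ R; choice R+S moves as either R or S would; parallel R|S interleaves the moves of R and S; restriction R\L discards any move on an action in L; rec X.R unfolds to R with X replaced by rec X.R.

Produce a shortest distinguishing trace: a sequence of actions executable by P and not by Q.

LTS(P): 3 reachable states
  s0 = rec X. a.b.X\{a,b} :: ··a··> s1
  s1 = b.(rec X. a.b.X\{a,b})\{a,b} :: ··b··> s2
  s2 = (rec X. a.b.X\{a,b})\{a,b} :: deadlocked
LTS(Q): 3 reachable states
  t0 = rec X. b.b.X\{a,b} :: ··b··> t1
  t1 = b.(rec X. b.b.X\{a,b})\{a,b} :: ··b··> t2
  t2 = (rec X. b.b.X\{a,b})\{a,b} :: deadlocked
Run σ = ⟨a⟩ on P: start {s0}
  step 1 (a): {s1}
  — P admits the full trace.
Run σ = ⟨a⟩ on Q: start {t0}
  step 1 (a): no successor for Q

a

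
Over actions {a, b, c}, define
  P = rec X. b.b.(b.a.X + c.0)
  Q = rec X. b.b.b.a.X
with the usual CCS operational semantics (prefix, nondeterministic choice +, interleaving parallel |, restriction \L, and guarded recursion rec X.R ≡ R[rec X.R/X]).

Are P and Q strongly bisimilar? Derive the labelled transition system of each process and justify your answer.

LTS(P): 5 reachable states
  s0 = rec X. b.b.(b.a.X + c.0) has moves --b--▸ s1
  s1 = b.(b.a.(rec X. b.b.(b.a.X + c.0)) + c.0) has moves --b--▸ s2
  s2 = b.a.(rec X. b.b.(b.a.X + c.0)) + c.0 has moves --b--▸ s3, --c--▸ s4
  s3 = a.(rec X. b.b.(b.a.X + c.0)) has moves --a--▸ s0
  s4 = 0 has moves ·
LTS(Q): 4 reachable states
  t0 = rec X. b.b.b.a.X has moves --b--▸ t1
  t1 = b.b.a.(rec X. b.b.b.a.X) has moves --b--▸ t2
  t2 = b.a.(rec X. b.b.b.a.X) has moves --b--▸ t3
  t3 = a.(rec X. b.b.b.a.X) has moves --a--▸ t0
Bisimilarity quotient blocks:
  B0 = {s0}
  B1 = {s1}
  B2 = {s2}
  B3 = {s3}
  B4 = {s4}
  B5 = {t0}
  B6 = {t1}
  B7 = {t2}
  B8 = {t3}
s0 ∈ B0, t0 ∈ B5 → different blocks

not bisimilar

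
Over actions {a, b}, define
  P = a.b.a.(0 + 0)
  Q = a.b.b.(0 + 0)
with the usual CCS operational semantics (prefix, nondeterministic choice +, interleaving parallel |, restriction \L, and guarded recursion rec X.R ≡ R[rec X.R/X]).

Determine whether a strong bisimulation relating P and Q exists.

not bisimilar

Reachable graph of P (4 states):
  s0 = a.b.a.(0 + 0) ⊢ --a--▸ s1
  s1 = b.a.(0 + 0) ⊢ --b--▸ s2
  s2 = a.(0 + 0) ⊢ --a--▸ s3
  s3 = 0 + 0 ⊢ deadlocked
Reachable graph of Q (4 states):
  t0 = a.b.b.(0 + 0) ⊢ --a--▸ t1
  t1 = b.b.(0 + 0) ⊢ --b--▸ t2
  t2 = b.(0 + 0) ⊢ --b--▸ t3
  t3 = 0 + 0 ⊢ deadlocked
Coarsest stable partition (strong bisimilarity classes):
  B0 = {s0}
  B1 = {s1}
  B2 = {s2}
  B3 = {s3, t3}
  B4 = {t0}
  B5 = {t1}
  B6 = {t2}
s0 ∈ B0, t0 ∈ B4 → different blocks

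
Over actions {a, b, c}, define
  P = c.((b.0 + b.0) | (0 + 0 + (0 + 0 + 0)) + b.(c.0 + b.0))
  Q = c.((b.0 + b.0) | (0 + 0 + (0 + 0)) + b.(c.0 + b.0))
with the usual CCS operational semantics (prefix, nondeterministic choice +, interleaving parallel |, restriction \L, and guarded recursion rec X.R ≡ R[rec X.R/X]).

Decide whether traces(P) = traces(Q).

traces(P) = traces(Q)

P's transition system — 5 states:
  m0 = c.((b.0 + b.0) | (0 + 0 + (0 + 0 + 0)) + b.(c.0 + b.0)) | —c→ m1
  m1 = (b.0 + b.0) | (0 + 0 + (0 + 0 + 0)) + b.(c.0 + b.0) | —b→ m2, —b→ m3
  m2 = 0 | (0 + 0 + (0 + 0 + 0)) | ∅
  m3 = c.0 + b.0 | —b→ m4, —c→ m4
  m4 = 0 | ∅
Q's transition system — 5 states:
  n0 = c.((b.0 + b.0) | (0 + 0 + (0 + 0)) + b.(c.0 + b.0)) | —c→ n1
  n1 = (b.0 + b.0) | (0 + 0 + (0 + 0)) + b.(c.0 + b.0) | —b→ n2, —b→ n3
  n2 = 0 | (0 + 0 + (0 + 0)) | ∅
  n3 = c.0 + b.0 | —b→ n4, —c→ n4
  n4 = 0 | ∅
Partition-refinement fixed point:
  B0 = {m0, n0}
  B1 = {m1, n1}
  B2 = {m3, n3}
  B3 = {m2, m4, n2, n4}
m0 ∈ B0, n0 ∈ B0 → same block
Bisimilar ⇒ trace-equivalent.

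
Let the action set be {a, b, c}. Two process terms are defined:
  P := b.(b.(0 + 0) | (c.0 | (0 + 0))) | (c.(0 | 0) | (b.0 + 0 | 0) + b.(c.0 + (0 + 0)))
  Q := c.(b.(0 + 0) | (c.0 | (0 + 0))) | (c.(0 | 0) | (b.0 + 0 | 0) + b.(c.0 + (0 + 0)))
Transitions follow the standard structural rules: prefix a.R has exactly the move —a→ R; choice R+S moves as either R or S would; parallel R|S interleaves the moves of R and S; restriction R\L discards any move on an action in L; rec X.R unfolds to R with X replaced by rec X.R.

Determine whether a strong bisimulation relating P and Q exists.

P ≁ Q

LTS(P): 30 reachable states
  u0 = b.(b.(0 + 0) | (c.0 | (0 + 0))) | (c.(0 | 0) | (b.0 + 0 | 0) + b.(c.0 + (0 + 0))) has moves =b=> u1, =b=> u2, =b=> u3, =c=> u4
  u1 = b.(0 + 0) | (c.0 | (0 + 0)) | (c.(0 | 0) | (b.0 + 0 | 0) + b.(c.0 + (0 + 0))) has moves =b=> u5, =b=> u6, =b=> u7, =c=> u8, =c=> u9
  u2 = b.(b.(0 + 0) | (c.0 | (0 + 0))) | (c.(0 | 0) | 0) has moves =b=> u6, =c=> u10
  u3 = b.(b.(0 + 0) | (c.0 | (0 + 0))) | (c.0 + (0 + 0)) has moves =b=> u7, =c=> u11
  u4 = b.(b.(0 + 0) | (c.0 | (0 + 0))) | (0 | 0 | (b.0 + 0 | 0)) has moves =b=> u10, =b=> u9
  u5 = (0 + 0) | (c.0 | (0 + 0)) | (c.(0 | 0) | (b.0 + 0 | 0) + b.(c.0 + (0 + 0))) has moves =b=> u12, =b=> u13, =c=> u14, =c=> u15
  u6 = b.(0 + 0) | (c.0 | (0 + 0)) | (c.(0 | 0) | 0) has moves =b=> u12, =c=> u16, =c=> u17
  u7 = b.(0 + 0) | (c.0 | (0 + 0)) | (c.0 + (0 + 0)) has moves =b=> u13, =c=> u18, =c=> u19
  u8 = b.(0 + 0) | (0 | (0 + 0)) | (c.(0 | 0) | (b.0 + 0 | 0) + b.(c.0 + (0 + 0))) has moves =b=> u14, =b=> u16, =b=> u18, =c=> u20
  u9 = b.(0 + 0) | (c.0 | (0 + 0)) | (0 | 0 | (b.0 + 0 | 0)) has moves =b=> u15, =b=> u17, =c=> u20
  u10 = b.(b.(0 + 0) | (c.0 | (0 + 0))) | (0 | 0 | 0) has moves =b=> u17
  u11 = b.(b.(0 + 0) | (c.0 | (0 + 0))) | 0 has moves =b=> u19
  u12 = (0 + 0) | (c.0 | (0 + 0)) | (c.(0 | 0) | 0) has moves =c=> u21, =c=> u22
  u13 = (0 + 0) | (c.0 | (0 + 0)) | (c.0 + (0 + 0)) has moves =c=> u23, =c=> u24
  u14 = (0 + 0) | (0 | (0 + 0)) | (c.(0 | 0) | (b.0 + 0 | 0) + b.(c.0 + (0 + 0))) has moves =b=> u21, =b=> u23, =c=> u25
  u15 = (0 + 0) | (c.0 | (0 + 0)) | (0 | 0 | (b.0 + 0 | 0)) has moves =b=> u22, =c=> u25
  u16 = b.(0 + 0) | (0 | (0 + 0)) | (c.(0 | 0) | 0) has moves =b=> u21, =c=> u26
  u17 = b.(0 + 0) | (c.0 | (0 + 0)) | (0 | 0 | 0) has moves =b=> u22, =c=> u26
  u18 = b.(0 + 0) | (0 | (0 + 0)) | (c.0 + (0 + 0)) has moves =b=> u23, =c=> u27
  u19 = b.(0 + 0) | (c.0 | (0 + 0)) | 0 has moves =b=> u24, =c=> u27
  u20 = b.(0 + 0) | (0 | (0 + 0)) | (0 | 0 | (b.0 + 0 | 0)) has moves =b=> u25, =b=> u26
  u21 = (0 + 0) | (0 | (0 + 0)) | (c.(0 | 0) | 0) has moves =c=> u28
  u22 = (0 + 0) | (c.0 | (0 + 0)) | (0 | 0 | 0) has moves =c=> u28
  u23 = (0 + 0) | (0 | (0 + 0)) | (c.0 + (0 + 0)) has moves =c=> u29
  u24 = (0 + 0) | (c.0 | (0 + 0)) | 0 has moves =c=> u29
  u25 = (0 + 0) | (0 | (0 + 0)) | (0 | 0 | (b.0 + 0 | 0)) has moves =b=> u28
  u26 = b.(0 + 0) | (0 | (0 + 0)) | (0 | 0 | 0) has moves =b=> u28
  u27 = b.(0 + 0) | (0 | (0 + 0)) | 0 has moves =b=> u29
  u28 = (0 + 0) | (0 | (0 + 0)) | (0 | 0 | 0) has moves (no moves)
  u29 = (0 + 0) | (0 | (0 + 0)) | 0 has moves (no moves)
LTS(Q): 30 reachable states
  v0 = c.(b.(0 + 0) | (c.0 | (0 + 0))) | (c.(0 | 0) | (b.0 + 0 | 0) + b.(c.0 + (0 + 0))) has moves =b=> v1, =b=> v2, =c=> v3, =c=> v4
  v1 = c.(b.(0 + 0) | (c.0 | (0 + 0))) | (c.(0 | 0) | 0) has moves =c=> v5, =c=> v6
  v2 = c.(b.(0 + 0) | (c.0 | (0 + 0))) | (c.0 + (0 + 0)) has moves =c=> v7, =c=> v8
  v3 = b.(0 + 0) | (c.0 | (0 + 0)) | (c.(0 | 0) | (b.0 + 0 | 0) + b.(c.0 + (0 + 0))) has moves =b=> v5, =b=> v7, =b=> v9, =c=> v10, =c=> v11
  v4 = c.(b.(0 + 0) | (c.0 | (0 + 0))) | (0 | 0 | (b.0 + 0 | 0)) has moves =b=> v6, =c=> v11
  v5 = b.(0 + 0) | (c.0 | (0 + 0)) | (c.(0 | 0) | 0) has moves =b=> v12, =c=> v13, =c=> v14
  v6 = c.(b.(0 + 0) | (c.0 | (0 + 0))) | (0 | 0 | 0) has moves =c=> v14
  v7 = b.(0 + 0) | (c.0 | (0 + 0)) | (c.0 + (0 + 0)) has moves =b=> v15, =c=> v16, =c=> v17
  v8 = c.(b.(0 + 0) | (c.0 | (0 + 0))) | 0 has moves =c=> v17
  v9 = (0 + 0) | (c.0 | (0 + 0)) | (c.(0 | 0) | (b.0 + 0 | 0) + b.(c.0 + (0 + 0))) has moves =b=> v12, =b=> v15, =c=> v18, =c=> v19
  v10 = b.(0 + 0) | (0 | (0 + 0)) | (c.(0 | 0) | (b.0 + 0 | 0) + b.(c.0 + (0 + 0))) has moves =b=> v13, =b=> v16, =b=> v18, =c=> v20
  v11 = b.(0 + 0) | (c.0 | (0 + 0)) | (0 | 0 | (b.0 + 0 | 0)) has moves =b=> v14, =b=> v19, =c=> v20
  v12 = (0 + 0) | (c.0 | (0 + 0)) | (c.(0 | 0) | 0) has moves =c=> v21, =c=> v22
  v13 = b.(0 + 0) | (0 | (0 + 0)) | (c.(0 | 0) | 0) has moves =b=> v21, =c=> v23
  v14 = b.(0 + 0) | (c.0 | (0 + 0)) | (0 | 0 | 0) has moves =b=> v22, =c=> v23
  v15 = (0 + 0) | (c.0 | (0 + 0)) | (c.0 + (0 + 0)) has moves =c=> v24, =c=> v25
  v16 = b.(0 + 0) | (0 | (0 + 0)) | (c.0 + (0 + 0)) has moves =b=> v24, =c=> v26
  v17 = b.(0 + 0) | (c.0 | (0 + 0)) | 0 has moves =b=> v25, =c=> v26
  v18 = (0 + 0) | (0 | (0 + 0)) | (c.(0 | 0) | (b.0 + 0 | 0) + b.(c.0 + (0 + 0))) has moves =b=> v21, =b=> v24, =c=> v27
  v19 = (0 + 0) | (c.0 | (0 + 0)) | (0 | 0 | (b.0 + 0 | 0)) has moves =b=> v22, =c=> v27
  v20 = b.(0 + 0) | (0 | (0 + 0)) | (0 | 0 | (b.0 + 0 | 0)) has moves =b=> v23, =b=> v27
  v21 = (0 + 0) | (0 | (0 + 0)) | (c.(0 | 0) | 0) has moves =c=> v28
  v22 = (0 + 0) | (c.0 | (0 + 0)) | (0 | 0 | 0) has moves =c=> v28
  v23 = b.(0 + 0) | (0 | (0 + 0)) | (0 | 0 | 0) has moves =b=> v28
  v24 = (0 + 0) | (0 | (0 + 0)) | (c.0 + (0 + 0)) has moves =c=> v29
  v25 = (0 + 0) | (c.0 | (0 + 0)) | 0 has moves =c=> v29
  v26 = b.(0 + 0) | (0 | (0 + 0)) | 0 has moves =b=> v29
  v27 = (0 + 0) | (0 | (0 + 0)) | (0 | 0 | (b.0 + 0 | 0)) has moves =b=> v28
  v28 = (0 + 0) | (0 | (0 + 0)) | (0 | 0 | 0) has moves (no moves)
  v29 = (0 + 0) | (0 | (0 + 0)) | 0 has moves (no moves)
Partition-refinement fixed point:
  B0 = {u0}
  B1 = {u2, u3}
  B2 = {u5, u6, u7, v5, v7, v9}
  B3 = {u12, u13, v12, v15}
  B4 = {u21, u22, u23, u24, v21, v22, v24, v25}
  B5 = {u28, u29, v28, v29}
  B6 = {u14, u15, u16, u17, u18, u19, v13, v14, v16, v17, v18, v19}
  B7 = {u25, u26, u27, v23, v26, v27}
  B8 = {u10, u11}
  B9 = {u1, v3}
  B10 = {u8, u9, v10, v11}
  B11 = {u20, v20}
  B12 = {u4}
  B13 = {v0}
  B14 = {v1, v2}
  B15 = {v6, v8}
  B16 = {v4}
u0 ∈ B0, v0 ∈ B13 → different blocks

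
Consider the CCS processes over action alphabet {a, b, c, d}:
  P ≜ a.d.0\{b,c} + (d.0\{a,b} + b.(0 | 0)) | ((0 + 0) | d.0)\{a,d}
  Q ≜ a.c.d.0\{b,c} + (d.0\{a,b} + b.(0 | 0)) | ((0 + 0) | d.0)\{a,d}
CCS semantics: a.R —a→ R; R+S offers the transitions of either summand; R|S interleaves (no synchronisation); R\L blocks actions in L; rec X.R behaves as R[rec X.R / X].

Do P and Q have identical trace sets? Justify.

NO — witness ⟨ad⟩

P's transition system — 5 states:
  m0 = a.d.0\{b,c} + (d.0\{a,b} + b.(0 | 0)) | ((0 + 0) | d.0)\{a,d} → --a--▸ m1, --b--▸ m2, --d--▸ m3
  m1 = d.0\{b,c} → --d--▸ m4
  m2 = 0 | 0 | ((0 + 0) | d.0)\{a,d} → deadlocked
  m3 = 0\{a,b} | ((0 + 0) | d.0)\{a,d} → deadlocked
  m4 = 0\{b,c} → deadlocked
Q's transition system — 6 states:
  n0 = a.c.d.0\{b,c} + (d.0\{a,b} + b.(0 | 0)) | ((0 + 0) | d.0)\{a,d} → --a--▸ n1, --b--▸ n2, --d--▸ n3
  n1 = c.d.0\{b,c} → --c--▸ n4
  n2 = 0 | 0 | ((0 + 0) | d.0)\{a,d} → deadlocked
  n3 = 0\{a,b} | ((0 + 0) | d.0)\{a,d} → deadlocked
  n4 = d.0\{b,c} → --d--▸ n5
  n5 = 0\{b,c} → deadlocked
Trace ⟨ad⟩ through P, begin at {m0}:
  after a @ step 1: {m1}
  after d @ step 2: {m4}
  ✓ P
Trace ⟨ad⟩ through Q, begin at {n0}:
  after a @ step 1: {n1}
  after d @ step 2: ∅  — Q cannot continue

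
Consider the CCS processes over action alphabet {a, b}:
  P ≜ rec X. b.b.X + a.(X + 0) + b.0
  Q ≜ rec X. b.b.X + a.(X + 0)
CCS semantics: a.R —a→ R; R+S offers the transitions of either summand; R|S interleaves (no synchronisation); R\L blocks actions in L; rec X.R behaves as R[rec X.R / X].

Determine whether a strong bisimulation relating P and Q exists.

P ≁ Q

Reachable graph of P (4 states):
  m0 = rec X. b.b.X + a.(X + 0) + b.0 has moves —a→ m1, —b→ m2, —b→ m3
  m1 = (rec X. b.b.X + a.(X + 0) + b.0) + 0 has moves —a→ m1, —b→ m2, —b→ m3
  m2 = 0 has moves ∅
  m3 = b.(rec X. b.b.X + a.(X + 0) + b.0) has moves —b→ m0
Reachable graph of Q (3 states):
  n0 = rec X. b.b.X + a.(X + 0) has moves —a→ n1, —b→ n2
  n1 = (rec X. b.b.X + a.(X + 0)) + 0 has moves —a→ n1, —b→ n2
  n2 = b.(rec X. b.b.X + a.(X + 0)) has moves —b→ n0
Bisimilarity quotient blocks:
  B0 = {m0, m1}
  B1 = {m3}
  B2 = {m2}
  B3 = {n0, n1}
  B4 = {n2}
m0 ∈ B0, n0 ∈ B3 → different blocks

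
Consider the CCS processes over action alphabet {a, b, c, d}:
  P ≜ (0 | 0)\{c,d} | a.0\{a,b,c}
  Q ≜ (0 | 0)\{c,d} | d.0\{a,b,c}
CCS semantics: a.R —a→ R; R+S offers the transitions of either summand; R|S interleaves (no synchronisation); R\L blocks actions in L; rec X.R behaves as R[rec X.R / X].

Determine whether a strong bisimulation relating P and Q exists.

NO

Reachable graph of P (2 states):
  m0 = (0 | 0)\{c,d} | a.0\{a,b,c} ⊢ --a--▸ m1
  m1 = (0 | 0)\{c,d} | 0\{a,b,c} ⊢ ∅
Reachable graph of Q (2 states):
  n0 = (0 | 0)\{c,d} | d.0\{a,b,c} ⊢ --d--▸ n1
  n1 = (0 | 0)\{c,d} | 0\{a,b,c} ⊢ ∅
Bisimilarity quotient blocks:
  B0 = {m0}
  B1 = {m1, n1}
  B2 = {n0}
m0 ∈ B0, n0 ∈ B2 → different blocks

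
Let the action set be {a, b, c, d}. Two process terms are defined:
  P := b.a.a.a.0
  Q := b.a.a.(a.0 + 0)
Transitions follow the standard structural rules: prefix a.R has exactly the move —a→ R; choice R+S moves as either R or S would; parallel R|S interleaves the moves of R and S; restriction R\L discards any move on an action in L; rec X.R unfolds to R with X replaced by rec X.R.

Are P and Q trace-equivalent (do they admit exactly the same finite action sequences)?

traces(P) = traces(Q)

Reachable graph of P (5 states):
  s0 = b.a.a.a.0 :: =b=> s1
  s1 = a.a.a.0 :: =a=> s2
  s2 = a.a.0 :: =a=> s3
  s3 = a.0 :: =a=> s4
  s4 = 0 :: stopped
Reachable graph of Q (5 states):
  t0 = b.a.a.(a.0 + 0) :: =b=> t1
  t1 = a.a.(a.0 + 0) :: =a=> t2
  t2 = a.(a.0 + 0) :: =a=> t3
  t3 = a.0 + 0 :: =a=> t4
  t4 = 0 :: stopped
Coarsest stable partition (strong bisimilarity classes):
  B0 = {s0, t0}
  B1 = {s1, t1}
  B2 = {s2, t2}
  B3 = {s3, t3}
  B4 = {s4, t4}
s0 ∈ B0, t0 ∈ B0 → same block
Bisimilar ⇒ trace-equivalent.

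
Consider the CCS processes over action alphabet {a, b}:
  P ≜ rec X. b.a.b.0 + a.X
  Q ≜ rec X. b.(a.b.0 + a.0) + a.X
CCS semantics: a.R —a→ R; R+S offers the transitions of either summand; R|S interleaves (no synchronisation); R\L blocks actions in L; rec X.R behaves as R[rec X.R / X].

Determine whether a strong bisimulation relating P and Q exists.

Reachable graph of P (4 states):
  m0 = rec X. b.a.b.0 + a.X | -a-> m0, -b-> m1
  m1 = a.b.0 | -a-> m2
  m2 = b.0 | -b-> m3
  m3 = 0 | (no moves)
Reachable graph of Q (4 states):
  n0 = rec X. b.(a.b.0 + a.0) + a.X | -a-> n0, -b-> n1
  n1 = a.b.0 + a.0 | -a-> n2, -a-> n3
  n2 = 0 | (no moves)
  n3 = b.0 | -b-> n2
Bisimilarity quotient blocks:
  B0 = {m0}
  B1 = {m1}
  B2 = {m2, n3}
  B3 = {m3, n2}
  B4 = {n0}
  B5 = {n1}
m0 ∈ B0, n0 ∈ B4 → different blocks

P ≁ Q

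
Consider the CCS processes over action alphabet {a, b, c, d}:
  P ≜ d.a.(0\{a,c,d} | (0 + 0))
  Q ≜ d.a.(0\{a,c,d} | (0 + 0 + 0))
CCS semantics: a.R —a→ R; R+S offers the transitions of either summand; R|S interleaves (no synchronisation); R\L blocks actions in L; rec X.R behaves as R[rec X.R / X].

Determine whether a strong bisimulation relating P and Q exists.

P's transition system — 3 states:
  m0 = d.a.(0\{a,c,d} | (0 + 0)) → --d--▸ m1
  m1 = a.(0\{a,c,d} | (0 + 0)) → --a--▸ m2
  m2 = 0\{a,c,d} | (0 + 0) → (no moves)
Q's transition system — 3 states:
  n0 = d.a.(0\{a,c,d} | (0 + 0 + 0)) → --d--▸ n1
  n1 = a.(0\{a,c,d} | (0 + 0 + 0)) → --a--▸ n2
  n2 = 0\{a,c,d} | (0 + 0 + 0) → (no moves)
Partition-refinement fixed point:
  B0 = {m0, n0}
  B1 = {m1, n1}
  B2 = {m2, n2}
m0 ∈ B0, n0 ∈ B0 → same block

P ~ Q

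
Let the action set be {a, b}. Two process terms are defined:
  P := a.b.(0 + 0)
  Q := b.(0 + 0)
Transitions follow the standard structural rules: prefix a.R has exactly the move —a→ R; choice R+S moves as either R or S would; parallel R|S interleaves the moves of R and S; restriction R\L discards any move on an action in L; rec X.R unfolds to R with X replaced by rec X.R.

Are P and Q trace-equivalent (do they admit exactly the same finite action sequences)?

P's transition system — 3 states:
  m0 = a.b.(0 + 0) has moves ··a··> m1
  m1 = b.(0 + 0) has moves ··b··> m2
  m2 = 0 + 0 has moves ·
Q's transition system — 2 states:
  n0 = b.(0 + 0) has moves ··b··> n1
  n1 = 0 + 0 has moves ·
Run σ = ⟨a⟩ on P: start {m0}
  after a @ step 1: {m1}
  P completes σ.
Run σ = ⟨a⟩ on Q: start {n0}
  after a @ step 1: no successor for Q

trace-distinct — witness ⟨a⟩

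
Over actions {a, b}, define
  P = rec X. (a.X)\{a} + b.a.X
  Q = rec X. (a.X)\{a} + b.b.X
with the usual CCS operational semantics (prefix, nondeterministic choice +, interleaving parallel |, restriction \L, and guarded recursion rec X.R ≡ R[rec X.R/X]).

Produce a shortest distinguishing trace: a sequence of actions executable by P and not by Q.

P's transition system — 2 states:
  m0 = rec X. (a.X)\{a} + b.a.X ⊢ =b=> m1
  m1 = a.(rec X. (a.X)\{a} + b.a.X) ⊢ =a=> m0
Q's transition system — 2 states:
  n0 = rec X. (a.X)\{a} + b.b.X ⊢ =b=> n1
  n1 = b.(rec X. (a.X)\{a} + b.b.X) ⊢ =b=> n0
Executing ba from P (initial set {m0}):
  [1] b ⇒ {m1}
  [2] a ⇒ {m0}
  — P admits the full trace.
Executing ba from Q (initial set {n0}):
  [1] b ⇒ {n1}
  [2] a ⇒ ∅  — Q cannot continue

ba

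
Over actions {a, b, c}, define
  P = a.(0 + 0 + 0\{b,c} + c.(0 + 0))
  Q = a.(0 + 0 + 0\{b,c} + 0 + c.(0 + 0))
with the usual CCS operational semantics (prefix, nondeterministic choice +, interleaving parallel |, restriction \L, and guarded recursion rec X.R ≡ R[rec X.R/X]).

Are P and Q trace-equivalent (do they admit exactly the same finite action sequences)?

Reachable graph of P (3 states):
  p0 = a.(0 + 0 + 0\{b,c} + c.(0 + 0)) has moves =a=> p1
  p1 = 0 + 0 + 0\{b,c} + c.(0 + 0) has moves =c=> p2
  p2 = 0 + 0 has moves stopped
Reachable graph of Q (3 states):
  q0 = a.(0 + 0 + 0\{b,c} + 0 + c.(0 + 0)) has moves =a=> q1
  q1 = 0 + 0 + 0\{b,c} + 0 + c.(0 + 0) has moves =c=> q2
  q2 = 0 + 0 has moves stopped
Partition-refinement fixed point:
  B0 = {p0, q0}
  B1 = {p1, q1}
  B2 = {p2, q2}
p0 ∈ B0, q0 ∈ B0 → same block
Bisimilar ⇒ trace-equivalent.

YES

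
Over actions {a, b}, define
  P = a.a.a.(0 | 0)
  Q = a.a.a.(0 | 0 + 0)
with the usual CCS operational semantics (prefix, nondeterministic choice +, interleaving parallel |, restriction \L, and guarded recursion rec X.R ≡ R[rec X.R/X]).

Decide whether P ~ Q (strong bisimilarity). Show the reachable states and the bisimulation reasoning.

P's transition system — 4 states:
  p0 = a.a.a.(0 | 0) | -a-> p1
  p1 = a.a.(0 | 0) | -a-> p2
  p2 = a.(0 | 0) | -a-> p3
  p3 = 0 | 0 | ∅
Q's transition system — 4 states:
  q0 = a.a.a.(0 | 0 + 0) | -a-> q1
  q1 = a.a.(0 | 0 + 0) | -a-> q2
  q2 = a.(0 | 0 + 0) | -a-> q3
  q3 = 0 | 0 + 0 | ∅
Coarsest stable partition (strong bisimilarity classes):
  B0 = {p0, q0}
  B1 = {p1, q1}
  B2 = {p2, q2}
  B3 = {p3, q3}
p0 ∈ B0, q0 ∈ B0 → same block

P ~ Q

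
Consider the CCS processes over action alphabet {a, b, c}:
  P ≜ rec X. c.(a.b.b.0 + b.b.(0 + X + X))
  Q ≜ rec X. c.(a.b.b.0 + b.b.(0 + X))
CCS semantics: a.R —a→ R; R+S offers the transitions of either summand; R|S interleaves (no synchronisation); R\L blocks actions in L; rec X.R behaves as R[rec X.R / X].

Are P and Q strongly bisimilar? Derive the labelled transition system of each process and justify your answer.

Reachable graph of P (7 states):
  u0 = rec X. c.(a.b.b.0 + b.b.(0 + X + X)) | -c-> u1
  u1 = a.b.b.0 + b.b.(0 + (rec X. c.(a.b.b.0 + b.b.(0 + X + X))) + (rec X. c.(a.b.b.0 + b.b.(0 + X + X)))) | -a-> u2, -b-> u3
  u2 = b.b.0 | -b-> u4
  u3 = b.(0 + (rec X. c.(a.b.b.0 + b.b.(0 + X + X))) + (rec X. c.(a.b.b.0 + b.b.(0 + X + X)))) | -b-> u5
  u4 = b.0 | -b-> u6
  u5 = 0 + (rec X. c.(a.b.b.0 + b.b.(0 + X + X))) + (rec X. c.(a.b.b.0 + b.b.(0 + X + X))) | -c-> u1
  u6 = 0 | stopped
Reachable graph of Q (7 states):
  v0 = rec X. c.(a.b.b.0 + b.b.(0 + X)) | -c-> v1
  v1 = a.b.b.0 + b.b.(0 + (rec X. c.(a.b.b.0 + b.b.(0 + X)))) | -a-> v2, -b-> v3
  v2 = b.b.0 | -b-> v4
  v3 = b.(0 + (rec X. c.(a.b.b.0 + b.b.(0 + X)))) | -b-> v5
  v4 = b.0 | -b-> v6
  v5 = 0 + (rec X. c.(a.b.b.0 + b.b.(0 + X))) | -c-> v1
  v6 = 0 | stopped
Coarsest stable partition (strong bisimilarity classes):
  B0 = {u0, u5, v0, v5}
  B1 = {u1, v1}
  B2 = {u3, v3}
  B3 = {u2, v2}
  B4 = {u4, v4}
  B5 = {u6, v6}
u0 ∈ B0, v0 ∈ B0 → same block

YES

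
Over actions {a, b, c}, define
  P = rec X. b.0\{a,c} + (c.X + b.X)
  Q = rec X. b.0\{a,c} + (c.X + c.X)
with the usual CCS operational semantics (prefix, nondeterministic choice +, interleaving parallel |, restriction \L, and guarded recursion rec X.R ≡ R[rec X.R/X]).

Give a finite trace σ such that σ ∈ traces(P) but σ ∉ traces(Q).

bb

LTS(P): 2 reachable states
  s0 = rec X. b.0\{a,c} + (c.X + b.X) :: ··b··> s0, ··b··> s1, ··c··> s0
  s1 = 0\{a,c} :: (no moves)
LTS(Q): 2 reachable states
  t0 = rec X. b.0\{a,c} + (c.X + c.X) :: ··b··> t1, ··c··> t0
  t1 = 0\{a,c} :: (no moves)
Run σ = ⟨bb⟩ on P: start {s0}
  step 1 (b): {s0, s1}
  step 2 (b): {s0, s1}
  P completes σ.
Run σ = ⟨bb⟩ on Q: start {t0}
  step 1 (b): {t1}
  step 2 (b): no successor for Q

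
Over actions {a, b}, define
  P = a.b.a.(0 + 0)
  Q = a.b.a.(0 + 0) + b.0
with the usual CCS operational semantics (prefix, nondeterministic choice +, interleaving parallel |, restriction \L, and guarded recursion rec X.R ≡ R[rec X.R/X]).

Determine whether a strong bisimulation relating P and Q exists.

P's transition system — 4 states:
  p0 = a.b.a.(0 + 0) ⊢ =a=> p1
  p1 = b.a.(0 + 0) ⊢ =b=> p2
  p2 = a.(0 + 0) ⊢ =a=> p3
  p3 = 0 + 0 ⊢ deadlocked
Q's transition system — 5 states:
  q0 = a.b.a.(0 + 0) + b.0 ⊢ =a=> q1, =b=> q2
  q1 = b.a.(0 + 0) ⊢ =b=> q3
  q2 = 0 ⊢ deadlocked
  q3 = a.(0 + 0) ⊢ =a=> q4
  q4 = 0 + 0 ⊢ deadlocked
Bisimilarity quotient blocks:
  B0 = {p0}
  B1 = {p1, q1}
  B2 = {p2, q3}
  B3 = {p3, q2, q4}
  B4 = {q0}
p0 ∈ B0, q0 ∈ B4 → different blocks

NO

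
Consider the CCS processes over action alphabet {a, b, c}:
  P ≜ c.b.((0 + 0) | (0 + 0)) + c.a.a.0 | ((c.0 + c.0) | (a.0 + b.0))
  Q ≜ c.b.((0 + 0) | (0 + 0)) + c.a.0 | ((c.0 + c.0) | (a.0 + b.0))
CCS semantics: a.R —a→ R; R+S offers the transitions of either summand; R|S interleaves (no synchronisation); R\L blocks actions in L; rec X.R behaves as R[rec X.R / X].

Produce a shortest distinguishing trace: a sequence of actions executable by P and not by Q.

acaa

P's transition system — 18 states:
  s0 = c.b.((0 + 0) | (0 + 0)) + c.a.a.0 | ((c.0 + c.0) | (a.0 + b.0)) ⊢ —a→ s1, —b→ s1, —c→ s2, —c→ s3, —c→ s4
  s1 = c.a.a.0 | ((c.0 + c.0) | 0) ⊢ —c→ s5, —c→ s6
  s2 = a.a.0 | ((c.0 + c.0) | (a.0 + b.0)) ⊢ —a→ s5, —a→ s7, —b→ s5, —c→ s8
  s3 = b.((0 + 0) | (0 + 0)) ⊢ —b→ s9
  s4 = c.a.a.0 | (0 | (a.0 + b.0)) ⊢ —a→ s6, —b→ s6, —c→ s8
  s5 = a.a.0 | ((c.0 + c.0) | 0) ⊢ —a→ s10, —c→ s11
  s6 = c.a.a.0 | (0 | 0) ⊢ —c→ s11
  s7 = a.0 | ((c.0 + c.0) | (a.0 + b.0)) ⊢ —a→ s10, —a→ s12, —b→ s10, —c→ s13
  s8 = a.a.0 | (0 | (a.0 + b.0)) ⊢ —a→ s11, —a→ s13, —b→ s11
  s9 = (0 + 0) | (0 + 0) ⊢ (no moves)
  s10 = a.0 | ((c.0 + c.0) | 0) ⊢ —a→ s14, —c→ s15
  s11 = a.a.0 | (0 | 0) ⊢ —a→ s15
  s12 = 0 | ((c.0 + c.0) | (a.0 + b.0)) ⊢ —a→ s14, —b→ s14, —c→ s16
  s13 = a.0 | (0 | (a.0 + b.0)) ⊢ —a→ s15, —a→ s16, —b→ s15
  s14 = 0 | ((c.0 + c.0) | 0) ⊢ —c→ s17
  s15 = a.0 | (0 | 0) ⊢ —a→ s17
  s16 = 0 | (0 | (a.0 + b.0)) ⊢ —a→ s17, —b→ s17
  s17 = 0 | (0 | 0) ⊢ (no moves)
Q's transition system — 14 states:
  t0 = c.b.((0 + 0) | (0 + 0)) + c.a.0 | ((c.0 + c.0) | (a.0 + b.0)) ⊢ —a→ t1, —b→ t1, —c→ t2, —c→ t3, —c→ t4
  t1 = c.a.0 | ((c.0 + c.0) | 0) ⊢ —c→ t5, —c→ t6
  t2 = a.0 | ((c.0 + c.0) | (a.0 + b.0)) ⊢ —a→ t5, —a→ t7, —b→ t5, —c→ t8
  t3 = b.((0 + 0) | (0 + 0)) ⊢ —b→ t9
  t4 = c.a.0 | (0 | (a.0 + b.0)) ⊢ —a→ t6, —b→ t6, —c→ t8
  t5 = a.0 | ((c.0 + c.0) | 0) ⊢ —a→ t10, —c→ t11
  t6 = c.a.0 | (0 | 0) ⊢ —c→ t11
  t7 = 0 | ((c.0 + c.0) | (a.0 + b.0)) ⊢ —a→ t10, —b→ t10, —c→ t12
  t8 = a.0 | (0 | (a.0 + b.0)) ⊢ —a→ t11, —a→ t12, —b→ t11
  t9 = (0 + 0) | (0 + 0) ⊢ (no moves)
  t10 = 0 | ((c.0 + c.0) | 0) ⊢ —c→ t13
  t11 = a.0 | (0 | 0) ⊢ —a→ t13
  t12 = 0 | (0 | (a.0 + b.0)) ⊢ —a→ t13, —b→ t13
  t13 = 0 | (0 | 0) ⊢ (no moves)
Executing acaa from P (initial set {s0}):
  [1] a ⇒ {s1}
  [2] c ⇒ {s5, s6}
  [3] a ⇒ {s10}
  [4] a ⇒ {s14}
  P completes σ.
Executing acaa from Q (initial set {t0}):
  [1] a ⇒ {t1}
  [2] c ⇒ {t5, t6}
  [3] a ⇒ {t10}
  [4] a ⇒ ∅  — Q cannot continue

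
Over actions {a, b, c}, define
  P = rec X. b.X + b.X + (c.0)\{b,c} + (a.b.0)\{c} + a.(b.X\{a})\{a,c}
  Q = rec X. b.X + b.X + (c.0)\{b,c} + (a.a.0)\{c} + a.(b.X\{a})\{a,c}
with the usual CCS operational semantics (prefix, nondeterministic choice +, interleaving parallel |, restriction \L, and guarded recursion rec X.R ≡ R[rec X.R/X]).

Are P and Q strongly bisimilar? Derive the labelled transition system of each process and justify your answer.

LTS(P): 5 reachable states
  m0 = rec X. b.X + b.X + (c.0)\{b,c} + (a.b.0)\{c} + a.(b.X\{a})\{a,c} :: =a=> m1, =a=> m2, =b=> m0
  m1 = (b.(rec X. b.X + b.X + (c.0)\{b,c} + (a.b.0)\{c} + a.(b.X\{a})\{a,c})\{a})\{a,c} :: =b=> m3
  m2 = (b.0)\{c} :: =b=> m4
  m3 = (rec X. b.X + b.X + (c.0)\{b,c} + (a.b.0)\{c} + a.(b.X\{a})\{a,c})\{a}\{a,c} :: =b=> m3
  m4 = 0\{c} :: ∅
LTS(Q): 5 reachable states
  n0 = rec X. b.X + b.X + (c.0)\{b,c} + (a.a.0)\{c} + a.(b.X\{a})\{a,c} :: =a=> n1, =a=> n2, =b=> n0
  n1 = (a.0)\{c} :: =a=> n3
  n2 = (b.(rec X. b.X + b.X + (c.0)\{b,c} + (a.a.0)\{c} + a.(b.X\{a})\{a,c})\{a})\{a,c} :: =b=> n4
  n3 = 0\{c} :: ∅
  n4 = (rec X. b.X + b.X + (c.0)\{b,c} + (a.a.0)\{c} + a.(b.X\{a})\{a,c})\{a}\{a,c} :: =b=> n4
Coarsest stable partition (strong bisimilarity classes):
  B0 = {m0}
  B1 = {m2}
  B2 = {m4, n3}
  B3 = {m1, m3, n2, n4}
  B4 = {n0}
  B5 = {n1}
m0 ∈ B0, n0 ∈ B4 → different blocks

not bisimilar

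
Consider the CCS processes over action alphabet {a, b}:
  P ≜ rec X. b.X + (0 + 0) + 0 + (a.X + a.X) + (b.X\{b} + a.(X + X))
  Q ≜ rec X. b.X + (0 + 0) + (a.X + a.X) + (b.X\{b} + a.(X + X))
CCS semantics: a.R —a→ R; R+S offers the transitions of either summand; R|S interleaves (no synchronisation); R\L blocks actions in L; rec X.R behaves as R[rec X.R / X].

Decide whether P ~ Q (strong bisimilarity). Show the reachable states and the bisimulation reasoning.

Reachable graph of P (4 states):
  u0 = rec X. b.X + (0 + 0) + 0 + (a.X + a.X) + (b.X\{b} + a.(X + X)) has moves —a→ u0, —a→ u1, —b→ u0, —b→ u2
  u1 = (rec X. b.X + (0 + 0) + 0 + (a.X + a.X) + (b.X\{b} + a.(X + X))) + (rec X. b.X + (0 + 0) + 0 + (a.X + a.X) + (b.X\{b} + a.(X + X))) has moves —a→ u0, —a→ u1, —b→ u0, —b→ u2
  u2 = (rec X. b.X + (0 + 0) + 0 + (a.X + a.X) + (b.X\{b} + a.(X + X)))\{b} has moves —a→ u2, —a→ u3
  u3 = ((rec X. b.X + (0 + 0) + 0 + (a.X + a.X) + (b.X\{b} + a.(X + X))) + (rec X. b.X + (0 + 0) + 0 + (a.X + a.X) + (b.X\{b} + a.(X + X))))\{b} has moves —a→ u2, —a→ u3
Reachable graph of Q (4 states):
  v0 = rec X. b.X + (0 + 0) + (a.X + a.X) + (b.X\{b} + a.(X + X)) has moves —a→ v0, —a→ v1, —b→ v0, —b→ v2
  v1 = (rec X. b.X + (0 + 0) + (a.X + a.X) + (b.X\{b} + a.(X + X))) + (rec X. b.X + (0 + 0) + (a.X + a.X) + (b.X\{b} + a.(X + X))) has moves —a→ v0, —a→ v1, —b→ v0, —b→ v2
  v2 = (rec X. b.X + (0 + 0) + (a.X + a.X) + (b.X\{b} + a.(X + X)))\{b} has moves —a→ v2, —a→ v3
  v3 = ((rec X. b.X + (0 + 0) + (a.X + a.X) + (b.X\{b} + a.(X + X))) + (rec X. b.X + (0 + 0) + (a.X + a.X) + (b.X\{b} + a.(X + X))))\{b} has moves —a→ v2, —a→ v3
Bisimilarity quotient blocks:
  B0 = {u0, u1, v0, v1}
  B1 = {u2, u3, v2, v3}
u0 ∈ B0, v0 ∈ B0 → same block

P ~ Q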